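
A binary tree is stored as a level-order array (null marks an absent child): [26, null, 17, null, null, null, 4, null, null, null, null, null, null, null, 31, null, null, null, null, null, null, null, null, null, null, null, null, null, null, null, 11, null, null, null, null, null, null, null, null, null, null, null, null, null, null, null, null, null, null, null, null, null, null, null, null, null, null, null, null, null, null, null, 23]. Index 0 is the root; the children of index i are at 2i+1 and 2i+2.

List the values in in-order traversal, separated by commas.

26, 17, 4, 31, 11, 23

In-order visits the left subtree, then the node, then the right subtree.
At 26: no left child.
Visit 26.
At 26: go right to 17.
  At 17: no left child.
  Visit 17.
  At 17: go right to 4.
    At 4: no left child.
    Visit 4.
    At 4: go right to 31.
      At 31: no left child.
      Visit 31.
      At 31: go right to 11.
        At 11: no left child.
        Visit 11.
        At 11: go right to 23.
          23 is a leaf — visit 23.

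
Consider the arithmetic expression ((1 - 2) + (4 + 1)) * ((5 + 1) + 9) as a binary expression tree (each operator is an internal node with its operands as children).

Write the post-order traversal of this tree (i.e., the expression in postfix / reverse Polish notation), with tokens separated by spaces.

1 2 - 4 1 + + 5 1 + 9 + *

Post-order on an expression tree gives postfix notation: for each operator, emit left operand, right operand, then the operator.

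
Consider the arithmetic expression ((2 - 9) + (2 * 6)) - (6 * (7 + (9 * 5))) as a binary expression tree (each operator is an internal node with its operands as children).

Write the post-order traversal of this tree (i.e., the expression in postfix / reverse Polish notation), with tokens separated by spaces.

2 9 - 2 6 * + 6 7 9 5 * + * -

Post-order on an expression tree gives postfix notation: for each operator, emit left operand, right operand, then the operator.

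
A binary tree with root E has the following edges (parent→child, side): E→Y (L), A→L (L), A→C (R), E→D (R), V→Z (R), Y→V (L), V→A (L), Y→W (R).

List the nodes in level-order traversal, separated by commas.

Level-order visits nodes level by level from the root, left to right within each level.
Level 0: E
Level 1: Y, D
Level 2: V, W
Level 3: A, Z
Level 4: L, C

E, Y, D, V, W, A, Z, L, C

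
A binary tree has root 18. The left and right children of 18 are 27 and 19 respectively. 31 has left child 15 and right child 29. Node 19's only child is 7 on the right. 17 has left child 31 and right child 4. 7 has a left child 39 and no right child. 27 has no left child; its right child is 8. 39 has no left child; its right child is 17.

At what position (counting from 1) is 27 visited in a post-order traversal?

Post-order visits the left subtree, then the right subtree, then the node.
At 18: go left to 27.
  At 27: no left child.
  At 27: go right to 8.
    8 is a leaf — visit 8.
  Visit 27.
At 18: go right to 19.
  At 19: no left child.
  At 19: go right to 7.
    At 7: go left to 39.
      At 39: no left child.
      At 39: go right to 17.
        At 17: go left to 31.
          At 31: go left to 15.
            15 is a leaf — visit 15.
          At 31: go right to 29.
            29 is a leaf — visit 29.
          Visit 31.
        At 17: go right to 4.
          4 is a leaf — visit 4.
        Visit 17.
      Visit 39.
    At 7: no right child.
    Visit 7.
  Visit 19.
Visit 18.
Full post-order sequence: 8, 27, 15, 29, 31, 4, 17, 39, 7, 19, 18.

2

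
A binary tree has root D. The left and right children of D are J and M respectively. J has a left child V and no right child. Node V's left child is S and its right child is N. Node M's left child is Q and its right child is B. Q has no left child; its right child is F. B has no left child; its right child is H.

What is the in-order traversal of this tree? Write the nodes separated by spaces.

S V N J D Q F M B H

In-order visits the left subtree, then the node, then the right subtree.
At D: go left to J.
  At J: go left to V.
    At V: go left to S.
      S is a leaf — visit S.
    Visit V.
    At V: go right to N.
      N is a leaf — visit N.
  Visit J.
  At J: no right child.
Visit D.
At D: go right to M.
  At M: go left to Q.
    At Q: no left child.
    Visit Q.
    At Q: go right to F.
      F is a leaf — visit F.
  Visit M.
  At M: go right to B.
    At B: no left child.
    Visit B.
    At B: go right to H.
      H is a leaf — visit H.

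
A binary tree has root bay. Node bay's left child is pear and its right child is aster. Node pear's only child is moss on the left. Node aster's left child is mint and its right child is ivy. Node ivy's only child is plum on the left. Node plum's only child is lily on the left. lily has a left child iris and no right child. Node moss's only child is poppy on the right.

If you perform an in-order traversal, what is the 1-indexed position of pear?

3

In-order visits the left subtree, then the node, then the right subtree.
At bay: go left to pear.
  At pear: go left to moss.
    At moss: no left child.
    Visit moss.
    At moss: go right to poppy.
      poppy is a leaf — visit poppy.
  Visit pear.
  At pear: no right child.
Visit bay.
At bay: go right to aster.
  At aster: go left to mint.
    mint is a leaf — visit mint.
  Visit aster.
  At aster: go right to ivy.
    At ivy: go left to plum.
      At plum: go left to lily.
        At lily: go left to iris.
          iris is a leaf — visit iris.
        Visit lily.
        At lily: no right child.
      Visit plum.
      At plum: no right child.
    Visit ivy.
    At ivy: no right child.
Full in-order sequence: moss, poppy, pear, bay, mint, aster, iris, lily, plum, ivy.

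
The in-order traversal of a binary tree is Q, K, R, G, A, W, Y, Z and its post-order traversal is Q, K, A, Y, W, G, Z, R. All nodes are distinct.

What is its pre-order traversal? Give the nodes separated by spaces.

The last element of post-order is the root; it splits in-order into left and right subtrees.
Root R: left subtree has 2 nodes {Q, K}, right has 5 {G, A, W, Y, Z}.
  Root K: left subtree has 1 node {Q}, right has 0 { }.
  Root Z: left subtree has 4 nodes {G, A, W, Y}, right has 0 { }.
    Root G: left subtree has 0 nodes { }, right has 3 {A, W, Y}.
      Root W: left subtree has 1 node {A}, right has 1 {Y}.

R K Q Z G W A Y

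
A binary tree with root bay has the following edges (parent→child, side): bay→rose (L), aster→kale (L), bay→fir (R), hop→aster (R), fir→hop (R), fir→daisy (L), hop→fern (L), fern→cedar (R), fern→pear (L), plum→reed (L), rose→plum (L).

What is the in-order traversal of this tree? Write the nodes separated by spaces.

reed plum rose bay daisy fir pear fern cedar hop kale aster

In-order visits the left subtree, then the node, then the right subtree.
At bay: go left to rose.
  At rose: go left to plum.
    At plum: go left to reed.
      reed is a leaf — visit reed.
    Visit plum.
    At plum: no right child.
  Visit rose.
  At rose: no right child.
Visit bay.
At bay: go right to fir.
  At fir: go left to daisy.
    daisy is a leaf — visit daisy.
  Visit fir.
  At fir: go right to hop.
    At hop: go left to fern.
      At fern: go left to pear.
        pear is a leaf — visit pear.
      Visit fern.
      At fern: go right to cedar.
        cedar is a leaf — visit cedar.
    Visit hop.
    At hop: go right to aster.
      At aster: go left to kale.
        kale is a leaf — visit kale.
      Visit aster.
      At aster: no right child.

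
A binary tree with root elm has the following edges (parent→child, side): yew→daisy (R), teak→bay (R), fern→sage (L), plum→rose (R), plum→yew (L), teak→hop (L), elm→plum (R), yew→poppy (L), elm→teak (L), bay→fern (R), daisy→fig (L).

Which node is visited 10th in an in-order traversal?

In-order visits the left subtree, then the node, then the right subtree.
At elm: go left to teak.
  At teak: go left to hop.
    hop is a leaf — visit hop.
  Visit teak.
  At teak: go right to bay.
    At bay: no left child.
    Visit bay.
    At bay: go right to fern.
      At fern: go left to sage.
        sage is a leaf — visit sage.
      Visit fern.
      At fern: no right child.
Visit elm.
At elm: go right to plum.
  At plum: go left to yew.
    At yew: go left to poppy.
      poppy is a leaf — visit poppy.
    Visit yew.
    At yew: go right to daisy.
      At daisy: go left to fig.
        fig is a leaf — visit fig.
      Visit daisy.
      At daisy: no right child.
  Visit plum.
  At plum: go right to rose.
    rose is a leaf — visit rose.
Full in-order sequence: hop, teak, bay, sage, fern, elm, poppy, yew, fig, daisy, plum, rose.

daisy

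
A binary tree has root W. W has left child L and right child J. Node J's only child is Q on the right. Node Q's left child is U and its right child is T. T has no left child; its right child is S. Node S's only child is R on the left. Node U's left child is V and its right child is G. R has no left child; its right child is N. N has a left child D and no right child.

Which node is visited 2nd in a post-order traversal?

Post-order visits the left subtree, then the right subtree, then the node.
At W: go left to L.
  L is a leaf — visit L.
At W: go right to J.
  At J: no left child.
  At J: go right to Q.
    At Q: go left to U.
      At U: go left to V.
        V is a leaf — visit V.
      At U: go right to G.
        G is a leaf — visit G.
      Visit U.
    At Q: go right to T.
      At T: no left child.
      At T: go right to S.
        At S: go left to R.
          At R: no left child.
          At R: go right to N.
            At N: go left to D.
              D is a leaf — visit D.
            At N: no right child.
            Visit N.
          Visit R.
        At S: no right child.
        Visit S.
      Visit T.
    Visit Q.
  Visit J.
Visit W.
Full post-order sequence: L, V, G, U, D, N, R, S, T, Q, J, W.

V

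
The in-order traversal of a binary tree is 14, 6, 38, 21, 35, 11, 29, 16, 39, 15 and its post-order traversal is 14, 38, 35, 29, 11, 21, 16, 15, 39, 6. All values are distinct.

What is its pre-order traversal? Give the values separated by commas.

6, 14, 39, 16, 21, 38, 11, 35, 29, 15

The last element of post-order is the root; it splits in-order into left and right subtrees.
Root 6: left subtree has 1 node {14}, right has 8 {38, 21, 35, 11, 29, 16, 39, 15}.
  Root 39: left subtree has 6 nodes {38, 21, 35, 11, 29, 16}, right has 1 {15}.
    Root 16: left subtree has 5 nodes {38, 21, 35, 11, 29}, right has 0 { }.
      Root 21: left subtree has 1 node {38}, right has 3 {35, 11, 29}.
        Root 11: left subtree has 1 node {35}, right has 1 {29}.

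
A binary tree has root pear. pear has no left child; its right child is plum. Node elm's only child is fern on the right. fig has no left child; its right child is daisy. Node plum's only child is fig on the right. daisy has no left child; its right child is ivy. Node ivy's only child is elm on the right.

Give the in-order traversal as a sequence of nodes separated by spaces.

In-order visits the left subtree, then the node, then the right subtree.
At pear: no left child.
Visit pear.
At pear: go right to plum.
  At plum: no left child.
  Visit plum.
  At plum: go right to fig.
    At fig: no left child.
    Visit fig.
    At fig: go right to daisy.
      At daisy: no left child.
      Visit daisy.
      At daisy: go right to ivy.
        At ivy: no left child.
        Visit ivy.
        At ivy: go right to elm.
          At elm: no left child.
          Visit elm.
          At elm: go right to fern.
            fern is a leaf — visit fern.

pear plum fig daisy ivy elm fern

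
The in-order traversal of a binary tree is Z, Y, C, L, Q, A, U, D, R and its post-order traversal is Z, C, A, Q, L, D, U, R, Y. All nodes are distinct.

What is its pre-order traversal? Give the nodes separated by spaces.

Y Z R U L C Q A D

The last element of post-order is the root; it splits in-order into left and right subtrees.
Root Y: left subtree has 1 node {Z}, right has 7 {C, L, Q, A, U, D, R}.
  Root R: left subtree has 6 nodes {C, L, Q, A, U, D}, right has 0 { }.
    Root U: left subtree has 4 nodes {C, L, Q, A}, right has 1 {D}.
      Root L: left subtree has 1 node {C}, right has 2 {Q, A}.
        Root Q: left subtree has 0 nodes { }, right has 1 {A}.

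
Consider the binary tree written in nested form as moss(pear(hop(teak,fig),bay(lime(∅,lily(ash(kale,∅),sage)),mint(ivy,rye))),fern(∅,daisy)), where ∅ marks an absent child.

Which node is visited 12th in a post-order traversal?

Post-order visits the left subtree, then the right subtree, then the node.
At moss: go left to pear.
  At pear: go left to hop.
    At hop: go left to teak.
      teak is a leaf — visit teak.
    At hop: go right to fig.
      fig is a leaf — visit fig.
    Visit hop.
  At pear: go right to bay.
    At bay: go left to lime.
      At lime: no left child.
      At lime: go right to lily.
        At lily: go left to ash.
          At ash: go left to kale.
            kale is a leaf — visit kale.
          At ash: no right child.
          Visit ash.
        At lily: go right to sage.
          sage is a leaf — visit sage.
        Visit lily.
      Visit lime.
    At bay: go right to mint.
      At mint: go left to ivy.
        ivy is a leaf — visit ivy.
      At mint: go right to rye.
        rye is a leaf — visit rye.
      Visit mint.
    Visit bay.
  Visit pear.
At moss: go right to fern.
  At fern: no left child.
  At fern: go right to daisy.
    daisy is a leaf — visit daisy.
  Visit fern.
Visit moss.
Full post-order sequence: teak, fig, hop, kale, ash, sage, lily, lime, ivy, rye, mint, bay, pear, daisy, fern, moss.

bay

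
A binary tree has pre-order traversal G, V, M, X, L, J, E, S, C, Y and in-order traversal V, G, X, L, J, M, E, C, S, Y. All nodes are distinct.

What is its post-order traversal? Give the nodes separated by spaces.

V J L X C Y S E M G

The first element of pre-order is the root; it splits in-order into left and right subtrees.
Root G: left subtree has 1 node {V}, right has 8 {X, L, J, M, E, C, S, Y}.
  Root M: left subtree has 3 nodes {X, L, J}, right has 4 {E, C, S, Y}.
    Root X: left subtree has 0 nodes { }, right has 2 {L, J}.
      Root L: left subtree has 0 nodes { }, right has 1 {J}.
    Root E: left subtree has 0 nodes { }, right has 3 {C, S, Y}.
      Root S: left subtree has 1 node {C}, right has 1 {Y}.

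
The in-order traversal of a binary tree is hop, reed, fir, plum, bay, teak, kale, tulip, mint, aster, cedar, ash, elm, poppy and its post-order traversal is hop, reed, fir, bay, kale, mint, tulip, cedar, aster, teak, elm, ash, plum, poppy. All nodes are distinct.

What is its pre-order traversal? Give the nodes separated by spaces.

poppy plum fir reed hop ash teak bay aster tulip kale mint cedar elm

The last element of post-order is the root; it splits in-order into left and right subtrees.
Root poppy: left subtree has 13 nodes {hop, reed, fir, plum, bay, teak, kale, tulip, mint, aster, cedar, ash, elm}, right has 0 { }.
  Root plum: left subtree has 3 nodes {hop, reed, fir}, right has 9 {bay, teak, kale, tulip, mint, aster, cedar, ash, elm}.
    Root fir: left subtree has 2 nodes {hop, reed}, right has 0 { }.
      Root reed: left subtree has 1 node {hop}, right has 0 { }.
    Root ash: left subtree has 7 nodes {bay, teak, kale, tulip, mint, aster, cedar}, right has 1 {elm}.
      Root teak: left subtree has 1 node {bay}, right has 5 {kale, tulip, mint, aster, cedar}.
        Root aster: left subtree has 3 nodes {kale, tulip, mint}, right has 1 {cedar}.
          Root tulip: left subtree has 1 node {kale}, right has 1 {mint}.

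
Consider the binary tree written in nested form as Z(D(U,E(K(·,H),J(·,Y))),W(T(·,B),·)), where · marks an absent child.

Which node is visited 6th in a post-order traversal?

E

Post-order visits the left subtree, then the right subtree, then the node.
At Z: go left to D.
  At D: go left to U.
    U is a leaf — visit U.
  At D: go right to E.
    At E: go left to K.
      At K: no left child.
      At K: go right to H.
        H is a leaf — visit H.
      Visit K.
    At E: go right to J.
      At J: no left child.
      At J: go right to Y.
        Y is a leaf — visit Y.
      Visit J.
    Visit E.
  Visit D.
At Z: go right to W.
  At W: go left to T.
    At T: no left child.
    At T: go right to B.
      B is a leaf — visit B.
    Visit T.
  At W: no right child.
  Visit W.
Visit Z.
Full post-order sequence: U, H, K, Y, J, E, D, B, T, W, Z.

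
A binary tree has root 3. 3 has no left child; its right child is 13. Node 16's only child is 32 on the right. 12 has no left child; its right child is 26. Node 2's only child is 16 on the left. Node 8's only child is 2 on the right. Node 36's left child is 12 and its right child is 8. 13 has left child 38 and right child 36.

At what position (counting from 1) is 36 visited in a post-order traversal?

8

Post-order visits the left subtree, then the right subtree, then the node.
At 3: no left child.
At 3: go right to 13.
  At 13: go left to 38.
    38 is a leaf — visit 38.
  At 13: go right to 36.
    At 36: go left to 12.
      At 12: no left child.
      At 12: go right to 26.
        26 is a leaf — visit 26.
      Visit 12.
    At 36: go right to 8.
      At 8: no left child.
      At 8: go right to 2.
        At 2: go left to 16.
          At 16: no left child.
          At 16: go right to 32.
            32 is a leaf — visit 32.
          Visit 16.
        At 2: no right child.
        Visit 2.
      Visit 8.
    Visit 36.
  Visit 13.
Visit 3.
Full post-order sequence: 38, 26, 12, 32, 16, 2, 8, 36, 13, 3.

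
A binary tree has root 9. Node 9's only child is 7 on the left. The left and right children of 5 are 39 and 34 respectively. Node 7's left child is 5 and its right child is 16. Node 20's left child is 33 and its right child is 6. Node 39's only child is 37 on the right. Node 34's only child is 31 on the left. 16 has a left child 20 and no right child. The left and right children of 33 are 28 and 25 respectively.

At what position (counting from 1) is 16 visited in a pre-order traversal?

8

Pre-order visits the node, then its left subtree, then its right subtree.
Visit 9.
At 9: go left to 7.
  Visit 7.
  At 7: go left to 5.
    Visit 5.
    At 5: go left to 39.
      Visit 39.
      At 39: no left child.
      At 39: go right to 37.
        37 is a leaf — visit 37.
    At 5: go right to 34.
      Visit 34.
      At 34: go left to 31.
        31 is a leaf — visit 31.
      At 34: no right child.
  At 7: go right to 16.
    Visit 16.
    At 16: go left to 20.
      Visit 20.
      At 20: go left to 33.
        Visit 33.
        At 33: go left to 28.
          28 is a leaf — visit 28.
        At 33: go right to 25.
          25 is a leaf — visit 25.
      At 20: go right to 6.
        6 is a leaf — visit 6.
    At 16: no right child.
At 9: no right child.
Full pre-order sequence: 9, 7, 5, 39, 37, 34, 31, 16, 20, 33, 28, 25, 6.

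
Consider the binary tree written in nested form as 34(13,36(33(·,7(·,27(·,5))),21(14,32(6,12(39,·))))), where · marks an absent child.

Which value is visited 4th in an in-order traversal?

7

In-order visits the left subtree, then the node, then the right subtree.
At 34: go left to 13.
  13 is a leaf — visit 13.
Visit 34.
At 34: go right to 36.
  At 36: go left to 33.
    At 33: no left child.
    Visit 33.
    At 33: go right to 7.
      At 7: no left child.
      Visit 7.
      At 7: go right to 27.
        At 27: no left child.
        Visit 27.
        At 27: go right to 5.
          5 is a leaf — visit 5.
  Visit 36.
  At 36: go right to 21.
    At 21: go left to 14.
      14 is a leaf — visit 14.
    Visit 21.
    At 21: go right to 32.
      At 32: go left to 6.
        6 is a leaf — visit 6.
      Visit 32.
      At 32: go right to 12.
        At 12: go left to 39.
          39 is a leaf — visit 39.
        Visit 12.
        At 12: no right child.
Full in-order sequence: 13, 34, 33, 7, 27, 5, 36, 14, 21, 6, 32, 39, 12.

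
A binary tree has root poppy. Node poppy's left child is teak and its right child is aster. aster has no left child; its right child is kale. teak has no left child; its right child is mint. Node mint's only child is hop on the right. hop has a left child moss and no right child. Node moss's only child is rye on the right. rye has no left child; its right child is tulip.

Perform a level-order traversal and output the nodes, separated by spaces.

poppy teak aster mint kale hop moss rye tulip

Level-order visits nodes level by level from the root, left to right within each level.
Level 0: poppy
Level 1: teak, aster
Level 2: mint, kale
Level 3: hop
Level 4: moss
Level 5: rye
Level 6: tulip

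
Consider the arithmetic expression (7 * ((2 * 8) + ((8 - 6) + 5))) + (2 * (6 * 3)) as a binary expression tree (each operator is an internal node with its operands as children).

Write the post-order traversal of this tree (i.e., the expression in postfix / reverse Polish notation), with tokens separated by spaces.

7 2 8 * 8 6 - 5 + + * 2 6 3 * * +

Post-order on an expression tree gives postfix notation: for each operator, emit left operand, right operand, then the operator.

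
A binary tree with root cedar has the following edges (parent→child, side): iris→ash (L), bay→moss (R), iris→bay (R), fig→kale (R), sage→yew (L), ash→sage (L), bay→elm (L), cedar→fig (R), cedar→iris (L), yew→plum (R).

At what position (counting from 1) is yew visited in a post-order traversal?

2

Post-order visits the left subtree, then the right subtree, then the node.
At cedar: go left to iris.
  At iris: go left to ash.
    At ash: go left to sage.
      At sage: go left to yew.
        At yew: no left child.
        At yew: go right to plum.
          plum is a leaf — visit plum.
        Visit yew.
      At sage: no right child.
      Visit sage.
    At ash: no right child.
    Visit ash.
  At iris: go right to bay.
    At bay: go left to elm.
      elm is a leaf — visit elm.
    At bay: go right to moss.
      moss is a leaf — visit moss.
    Visit bay.
  Visit iris.
At cedar: go right to fig.
  At fig: no left child.
  At fig: go right to kale.
    kale is a leaf — visit kale.
  Visit fig.
Visit cedar.
Full post-order sequence: plum, yew, sage, ash, elm, moss, bay, iris, kale, fig, cedar.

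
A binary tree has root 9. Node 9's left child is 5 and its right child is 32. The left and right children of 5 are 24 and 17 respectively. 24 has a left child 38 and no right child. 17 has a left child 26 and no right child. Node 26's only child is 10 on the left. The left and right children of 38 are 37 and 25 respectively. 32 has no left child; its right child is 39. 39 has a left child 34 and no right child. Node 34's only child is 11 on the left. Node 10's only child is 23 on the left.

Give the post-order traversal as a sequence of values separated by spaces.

Post-order visits the left subtree, then the right subtree, then the node.
At 9: go left to 5.
  At 5: go left to 24.
    At 24: go left to 38.
      At 38: go left to 37.
        37 is a leaf — visit 37.
      At 38: go right to 25.
        25 is a leaf — visit 25.
      Visit 38.
    At 24: no right child.
    Visit 24.
  At 5: go right to 17.
    At 17: go left to 26.
      At 26: go left to 10.
        At 10: go left to 23.
          23 is a leaf — visit 23.
        At 10: no right child.
        Visit 10.
      At 26: no right child.
      Visit 26.
    At 17: no right child.
    Visit 17.
  Visit 5.
At 9: go right to 32.
  At 32: no left child.
  At 32: go right to 39.
    At 39: go left to 34.
      At 34: go left to 11.
        11 is a leaf — visit 11.
      At 34: no right child.
      Visit 34.
    At 39: no right child.
    Visit 39.
  Visit 32.
Visit 9.

37 25 38 24 23 10 26 17 5 11 34 39 32 9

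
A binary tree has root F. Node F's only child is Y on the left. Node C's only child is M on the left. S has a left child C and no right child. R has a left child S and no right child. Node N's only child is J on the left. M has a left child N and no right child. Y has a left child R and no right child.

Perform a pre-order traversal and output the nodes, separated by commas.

Pre-order visits the node, then its left subtree, then its right subtree.
Visit F.
At F: go left to Y.
  Visit Y.
  At Y: go left to R.
    Visit R.
    At R: go left to S.
      Visit S.
      At S: go left to C.
        Visit C.
        At C: go left to M.
          Visit M.
          At M: go left to N.
            Visit N.
            At N: go left to J.
              J is a leaf — visit J.
            At N: no right child.
          At M: no right child.
        At C: no right child.
      At S: no right child.
    At R: no right child.
  At Y: no right child.
At F: no right child.

F, Y, R, S, C, M, N, J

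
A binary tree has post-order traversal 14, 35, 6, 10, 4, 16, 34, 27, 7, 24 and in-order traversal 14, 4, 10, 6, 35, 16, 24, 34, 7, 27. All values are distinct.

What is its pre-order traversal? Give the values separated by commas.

24, 16, 4, 14, 10, 6, 35, 7, 34, 27

The last element of post-order is the root; it splits in-order into left and right subtrees.
Root 24: left subtree has 6 nodes {14, 4, 10, 6, 35, 16}, right has 3 {34, 7, 27}.
  Root 16: left subtree has 5 nodes {14, 4, 10, 6, 35}, right has 0 { }.
    Root 4: left subtree has 1 node {14}, right has 3 {10, 6, 35}.
      Root 10: left subtree has 0 nodes { }, right has 2 {6, 35}.
        Root 6: left subtree has 0 nodes { }, right has 1 {35}.
  Root 7: left subtree has 1 node {34}, right has 1 {27}.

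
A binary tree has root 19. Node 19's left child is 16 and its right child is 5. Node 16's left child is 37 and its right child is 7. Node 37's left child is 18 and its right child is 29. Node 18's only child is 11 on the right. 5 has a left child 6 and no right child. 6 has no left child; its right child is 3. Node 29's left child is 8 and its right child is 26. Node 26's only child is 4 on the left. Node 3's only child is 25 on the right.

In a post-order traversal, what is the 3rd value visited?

8

Post-order visits the left subtree, then the right subtree, then the node.
At 19: go left to 16.
  At 16: go left to 37.
    At 37: go left to 18.
      At 18: no left child.
      At 18: go right to 11.
        11 is a leaf — visit 11.
      Visit 18.
    At 37: go right to 29.
      At 29: go left to 8.
        8 is a leaf — visit 8.
      At 29: go right to 26.
        At 26: go left to 4.
          4 is a leaf — visit 4.
        At 26: no right child.
        Visit 26.
      Visit 29.
    Visit 37.
  At 16: go right to 7.
    7 is a leaf — visit 7.
  Visit 16.
At 19: go right to 5.
  At 5: go left to 6.
    At 6: no left child.
    At 6: go right to 3.
      At 3: no left child.
      At 3: go right to 25.
        25 is a leaf — visit 25.
      Visit 3.
    Visit 6.
  At 5: no right child.
  Visit 5.
Visit 19.
Full post-order sequence: 11, 18, 8, 4, 26, 29, 37, 7, 16, 25, 3, 6, 5, 19.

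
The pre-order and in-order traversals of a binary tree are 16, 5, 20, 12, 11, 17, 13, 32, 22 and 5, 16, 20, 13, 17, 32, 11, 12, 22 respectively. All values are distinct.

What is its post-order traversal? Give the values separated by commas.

5, 13, 32, 17, 11, 22, 12, 20, 16

The first element of pre-order is the root; it splits in-order into left and right subtrees.
Root 16: left subtree has 1 node {5}, right has 7 {20, 13, 17, 32, 11, 12, 22}.
  Root 20: left subtree has 0 nodes { }, right has 6 {13, 17, 32, 11, 12, 22}.
    Root 12: left subtree has 4 nodes {13, 17, 32, 11}, right has 1 {22}.
      Root 11: left subtree has 3 nodes {13, 17, 32}, right has 0 { }.
        Root 17: left subtree has 1 node {13}, right has 1 {32}.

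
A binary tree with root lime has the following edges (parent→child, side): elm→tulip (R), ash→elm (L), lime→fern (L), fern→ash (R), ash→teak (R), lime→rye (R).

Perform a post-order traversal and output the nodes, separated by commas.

tulip, elm, teak, ash, fern, rye, lime

Post-order visits the left subtree, then the right subtree, then the node.
At lime: go left to fern.
  At fern: no left child.
  At fern: go right to ash.
    At ash: go left to elm.
      At elm: no left child.
      At elm: go right to tulip.
        tulip is a leaf — visit tulip.
      Visit elm.
    At ash: go right to teak.
      teak is a leaf — visit teak.
    Visit ash.
  Visit fern.
At lime: go right to rye.
  rye is a leaf — visit rye.
Visit lime.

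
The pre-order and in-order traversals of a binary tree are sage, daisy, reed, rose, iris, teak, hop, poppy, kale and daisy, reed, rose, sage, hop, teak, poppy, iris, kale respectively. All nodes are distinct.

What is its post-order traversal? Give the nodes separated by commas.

The first element of pre-order is the root; it splits in-order into left and right subtrees.
Root sage: left subtree has 3 nodes {daisy, reed, rose}, right has 5 {hop, teak, poppy, iris, kale}.
  Root daisy: left subtree has 0 nodes { }, right has 2 {reed, rose}.
    Root reed: left subtree has 0 nodes { }, right has 1 {rose}.
  Root iris: left subtree has 3 nodes {hop, teak, poppy}, right has 1 {kale}.
    Root teak: left subtree has 1 node {hop}, right has 1 {poppy}.

rose, reed, daisy, hop, poppy, teak, kale, iris, sage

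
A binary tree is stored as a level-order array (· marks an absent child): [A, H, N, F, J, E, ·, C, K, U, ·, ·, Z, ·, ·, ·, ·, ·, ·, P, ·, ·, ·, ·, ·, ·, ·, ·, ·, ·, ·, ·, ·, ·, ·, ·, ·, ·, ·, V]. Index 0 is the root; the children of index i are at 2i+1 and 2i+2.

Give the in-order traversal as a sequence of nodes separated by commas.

In-order visits the left subtree, then the node, then the right subtree.
At A: go left to H.
  At H: go left to F.
    At F: go left to C.
      C is a leaf — visit C.
    Visit F.
    At F: go right to K.
      K is a leaf — visit K.
  Visit H.
  At H: go right to J.
    At J: go left to U.
      At U: go left to P.
        At P: go left to V.
          V is a leaf — visit V.
        Visit P.
        At P: no right child.
      Visit U.
      At U: no right child.
    Visit J.
    At J: no right child.
Visit A.
At A: go right to N.
  At N: go left to E.
    At E: no left child.
    Visit E.
    At E: go right to Z.
      Z is a leaf — visit Z.
  Visit N.
  At N: no right child.

C, F, K, H, V, P, U, J, A, E, Z, N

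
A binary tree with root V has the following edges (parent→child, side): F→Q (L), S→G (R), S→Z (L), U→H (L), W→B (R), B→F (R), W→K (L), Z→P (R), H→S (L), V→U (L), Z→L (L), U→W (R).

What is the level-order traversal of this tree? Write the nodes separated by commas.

V, U, H, W, S, K, B, Z, G, F, L, P, Q

Level-order visits nodes level by level from the root, left to right within each level.
Level 0: V
Level 1: U
Level 2: H, W
Level 3: S, K, B
Level 4: Z, G, F
Level 5: L, P, Q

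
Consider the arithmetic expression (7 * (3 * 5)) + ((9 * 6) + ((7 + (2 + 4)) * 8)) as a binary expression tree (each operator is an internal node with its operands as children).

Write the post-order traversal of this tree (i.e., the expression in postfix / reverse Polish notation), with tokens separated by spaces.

Post-order on an expression tree gives postfix notation: for each operator, emit left operand, right operand, then the operator.

7 3 5 * * 9 6 * 7 2 4 + + 8 * + +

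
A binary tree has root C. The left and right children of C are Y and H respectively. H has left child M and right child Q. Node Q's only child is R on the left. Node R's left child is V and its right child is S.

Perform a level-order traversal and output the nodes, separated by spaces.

Level-order visits nodes level by level from the root, left to right within each level.
Level 0: C
Level 1: Y, H
Level 2: M, Q
Level 3: R
Level 4: V, S

C Y H M Q R V S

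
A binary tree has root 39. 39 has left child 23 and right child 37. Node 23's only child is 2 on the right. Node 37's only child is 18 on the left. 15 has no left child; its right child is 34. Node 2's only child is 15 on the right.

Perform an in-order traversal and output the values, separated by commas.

In-order visits the left subtree, then the node, then the right subtree.
At 39: go left to 23.
  At 23: no left child.
  Visit 23.
  At 23: go right to 2.
    At 2: no left child.
    Visit 2.
    At 2: go right to 15.
      At 15: no left child.
      Visit 15.
      At 15: go right to 34.
        34 is a leaf — visit 34.
Visit 39.
At 39: go right to 37.
  At 37: go left to 18.
    18 is a leaf — visit 18.
  Visit 37.
  At 37: no right child.

23, 2, 15, 34, 39, 18, 37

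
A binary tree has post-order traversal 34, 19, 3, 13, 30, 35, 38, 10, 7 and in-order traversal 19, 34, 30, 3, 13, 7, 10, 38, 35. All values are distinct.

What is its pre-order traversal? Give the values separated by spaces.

The last element of post-order is the root; it splits in-order into left and right subtrees.
Root 7: left subtree has 5 nodes {19, 34, 30, 3, 13}, right has 3 {10, 38, 35}.
  Root 30: left subtree has 2 nodes {19, 34}, right has 2 {3, 13}.
    Root 19: left subtree has 0 nodes { }, right has 1 {34}.
    Root 13: left subtree has 1 node {3}, right has 0 { }.
  Root 10: left subtree has 0 nodes { }, right has 2 {38, 35}.
    Root 38: left subtree has 0 nodes { }, right has 1 {35}.

7 30 19 34 13 3 10 38 35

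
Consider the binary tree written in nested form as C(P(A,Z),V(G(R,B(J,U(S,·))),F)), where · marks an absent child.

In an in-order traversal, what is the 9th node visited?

S

In-order visits the left subtree, then the node, then the right subtree.
At C: go left to P.
  At P: go left to A.
    A is a leaf — visit A.
  Visit P.
  At P: go right to Z.
    Z is a leaf — visit Z.
Visit C.
At C: go right to V.
  At V: go left to G.
    At G: go left to R.
      R is a leaf — visit R.
    Visit G.
    At G: go right to B.
      At B: go left to J.
        J is a leaf — visit J.
      Visit B.
      At B: go right to U.
        At U: go left to S.
          S is a leaf — visit S.
        Visit U.
        At U: no right child.
  Visit V.
  At V: go right to F.
    F is a leaf — visit F.
Full in-order sequence: A, P, Z, C, R, G, J, B, S, U, V, F.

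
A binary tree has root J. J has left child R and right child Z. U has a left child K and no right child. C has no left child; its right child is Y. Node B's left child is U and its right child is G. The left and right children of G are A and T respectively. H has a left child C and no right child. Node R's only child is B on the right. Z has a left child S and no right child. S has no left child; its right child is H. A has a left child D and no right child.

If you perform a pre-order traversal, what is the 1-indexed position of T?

9

Pre-order visits the node, then its left subtree, then its right subtree.
Visit J.
At J: go left to R.
  Visit R.
  At R: no left child.
  At R: go right to B.
    Visit B.
    At B: go left to U.
      Visit U.
      At U: go left to K.
        K is a leaf — visit K.
      At U: no right child.
    At B: go right to G.
      Visit G.
      At G: go left to A.
        Visit A.
        At A: go left to D.
          D is a leaf — visit D.
        At A: no right child.
      At G: go right to T.
        T is a leaf — visit T.
At J: go right to Z.
  Visit Z.
  At Z: go left to S.
    Visit S.
    At S: no left child.
    At S: go right to H.
      Visit H.
      At H: go left to C.
        Visit C.
        At C: no left child.
        At C: go right to Y.
          Y is a leaf — visit Y.
      At H: no right child.
  At Z: no right child.
Full pre-order sequence: J, R, B, U, K, G, A, D, T, Z, S, H, C, Y.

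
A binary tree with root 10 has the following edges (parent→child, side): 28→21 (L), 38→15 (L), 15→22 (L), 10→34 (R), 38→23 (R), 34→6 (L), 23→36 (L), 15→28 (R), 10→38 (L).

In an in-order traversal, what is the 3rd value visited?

21

In-order visits the left subtree, then the node, then the right subtree.
At 10: go left to 38.
  At 38: go left to 15.
    At 15: go left to 22.
      22 is a leaf — visit 22.
    Visit 15.
    At 15: go right to 28.
      At 28: go left to 21.
        21 is a leaf — visit 21.
      Visit 28.
      At 28: no right child.
  Visit 38.
  At 38: go right to 23.
    At 23: go left to 36.
      36 is a leaf — visit 36.
    Visit 23.
    At 23: no right child.
Visit 10.
At 10: go right to 34.
  At 34: go left to 6.
    6 is a leaf — visit 6.
  Visit 34.
  At 34: no right child.
Full in-order sequence: 22, 15, 21, 28, 38, 36, 23, 10, 6, 34.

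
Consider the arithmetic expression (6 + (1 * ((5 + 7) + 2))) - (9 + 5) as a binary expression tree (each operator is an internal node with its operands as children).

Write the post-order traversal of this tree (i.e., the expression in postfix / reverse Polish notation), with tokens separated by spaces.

6 1 5 7 + 2 + * + 9 5 + -

Post-order on an expression tree gives postfix notation: for each operator, emit left operand, right operand, then the operator.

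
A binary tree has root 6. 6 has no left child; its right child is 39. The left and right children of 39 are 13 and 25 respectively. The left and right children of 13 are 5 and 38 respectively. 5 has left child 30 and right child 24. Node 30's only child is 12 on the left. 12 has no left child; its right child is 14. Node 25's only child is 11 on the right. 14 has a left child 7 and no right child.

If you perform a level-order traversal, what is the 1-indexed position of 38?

Level-order visits nodes level by level from the root, left to right within each level.
Level 0: 6
Level 1: 39
Level 2: 13, 25
Level 3: 5, 38, 11
Level 4: 30, 24
Level 5: 12
Level 6: 14
Level 7: 7
Full level-order sequence: 6, 39, 13, 25, 5, 38, 11, 30, 24, 12, 14, 7.

6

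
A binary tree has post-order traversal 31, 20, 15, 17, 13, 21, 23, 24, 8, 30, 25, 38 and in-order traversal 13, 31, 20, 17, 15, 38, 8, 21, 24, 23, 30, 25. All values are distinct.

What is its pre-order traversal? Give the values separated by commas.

The last element of post-order is the root; it splits in-order into left and right subtrees.
Root 38: left subtree has 5 nodes {13, 31, 20, 17, 15}, right has 6 {8, 21, 24, 23, 30, 25}.
  Root 13: left subtree has 0 nodes { }, right has 4 {31, 20, 17, 15}.
    Root 17: left subtree has 2 nodes {31, 20}, right has 1 {15}.
      Root 20: left subtree has 1 node {31}, right has 0 { }.
  Root 25: left subtree has 5 nodes {8, 21, 24, 23, 30}, right has 0 { }.
    Root 30: left subtree has 4 nodes {8, 21, 24, 23}, right has 0 { }.
      Root 8: left subtree has 0 nodes { }, right has 3 {21, 24, 23}.
        Root 24: left subtree has 1 node {21}, right has 1 {23}.

38, 13, 17, 20, 31, 15, 25, 30, 8, 24, 21, 23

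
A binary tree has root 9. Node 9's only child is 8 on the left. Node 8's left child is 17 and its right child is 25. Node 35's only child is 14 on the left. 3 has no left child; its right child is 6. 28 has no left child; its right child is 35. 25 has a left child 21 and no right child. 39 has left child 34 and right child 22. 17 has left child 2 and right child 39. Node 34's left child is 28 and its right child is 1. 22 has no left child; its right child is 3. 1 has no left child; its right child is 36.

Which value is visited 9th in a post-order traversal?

Post-order visits the left subtree, then the right subtree, then the node.
At 9: go left to 8.
  At 8: go left to 17.
    At 17: go left to 2.
      2 is a leaf — visit 2.
    At 17: go right to 39.
      At 39: go left to 34.
        At 34: go left to 28.
          At 28: no left child.
          At 28: go right to 35.
            At 35: go left to 14.
              14 is a leaf — visit 14.
            At 35: no right child.
            Visit 35.
          Visit 28.
        At 34: go right to 1.
          At 1: no left child.
          At 1: go right to 36.
            36 is a leaf — visit 36.
          Visit 1.
        Visit 34.
      At 39: go right to 22.
        At 22: no left child.
        At 22: go right to 3.
          At 3: no left child.
          At 3: go right to 6.
            6 is a leaf — visit 6.
          Visit 3.
        Visit 22.
      Visit 39.
    Visit 17.
  At 8: go right to 25.
    At 25: go left to 21.
      21 is a leaf — visit 21.
    At 25: no right child.
    Visit 25.
  Visit 8.
At 9: no right child.
Visit 9.
Full post-order sequence: 2, 14, 35, 28, 36, 1, 34, 6, 3, 22, 39, 17, 21, 25, 8, 9.

3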